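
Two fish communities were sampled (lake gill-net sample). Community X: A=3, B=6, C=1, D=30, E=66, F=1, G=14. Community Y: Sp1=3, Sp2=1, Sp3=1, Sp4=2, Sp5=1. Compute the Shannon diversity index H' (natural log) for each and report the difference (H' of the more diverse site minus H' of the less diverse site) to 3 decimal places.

Community X: N=121, proportions 0.024793, 0.049587, 0.008264, 0.247934, 0.545455, 0.008264, 0.115702, giving H' = 1.245821 (working shown to 6 dp, full precision carried).
Community Y: N=8, proportions 0.375, 0.125, 0.125, 0.25, 0.125, giving H' = 1.494175.
Difference = |1.245821 − 1.494175| = 0.248354, i.e. 0.248 to 3 decimal places.

0.248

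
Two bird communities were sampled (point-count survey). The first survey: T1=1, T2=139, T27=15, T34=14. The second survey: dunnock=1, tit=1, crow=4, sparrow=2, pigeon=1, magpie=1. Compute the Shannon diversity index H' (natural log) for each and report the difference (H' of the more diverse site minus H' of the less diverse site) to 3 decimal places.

0.997

The first survey: N=169, proportions 0.00592, 0.82249, 0.08876, 0.08284, giving H' = 0.61239 (working shown to 5 dp, full precision carried).
The second survey: N=10, proportions 0.1, 0.1, 0.4, 0.2, 0.1, 0.1, giving H' = 1.60944.
Difference = |0.61239 − 1.60944| = 0.99705, i.e. 0.997 to 3 decimal places.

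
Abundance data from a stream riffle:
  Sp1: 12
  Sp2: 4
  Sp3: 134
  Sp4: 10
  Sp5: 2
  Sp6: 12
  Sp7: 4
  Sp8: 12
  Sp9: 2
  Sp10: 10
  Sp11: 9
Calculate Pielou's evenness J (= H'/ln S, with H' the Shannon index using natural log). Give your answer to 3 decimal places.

0.600

Total N = 12+4+134+10+2+12+4+12+2+10+9 = 211, so the proportions are 0.05687, 0.01896, 0.63507, 0.04739, 0.00948, 0.05687, 0.01896, 0.05687, 0.00948, 0.04739, 0.04265 (working shown to 5 dp, full precision carried).
H' = −Σ pᵢ ln pᵢ = −((-0.16305) + (-0.07518) + (-0.28833) + (-0.14452) + (-0.04416) + (-0.16305) + (-0.07518) + (-0.16305) + (-0.04416) + (-0.14452) + (-0.13456)) = 1.43974.
With S = 11 species, ln S = 2.39790, so J = 1.43974/2.39790 = 0.60042, i.e. 0.600 to 3 decimal places.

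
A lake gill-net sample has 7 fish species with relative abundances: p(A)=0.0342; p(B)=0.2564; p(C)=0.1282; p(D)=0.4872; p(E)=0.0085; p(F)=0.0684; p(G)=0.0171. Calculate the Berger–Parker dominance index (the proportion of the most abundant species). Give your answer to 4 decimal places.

0.4872

The largest proportion is 0.4872, i.e. d = 0.4872 to 4 decimal places.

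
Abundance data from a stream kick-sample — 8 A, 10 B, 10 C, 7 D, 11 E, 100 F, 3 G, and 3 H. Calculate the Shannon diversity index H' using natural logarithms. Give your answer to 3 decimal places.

Total N = 8+10+10+7+11+100+3+3 = 152, so the proportions are 0.05263, 0.06579, 0.06579, 0.04605, 0.07237, 0.65789, 0.01974, 0.01974 (working shown to 5 dp, full precision carried).
Each pᵢ ln pᵢ term: 0.05263×(-2.94444)=-0.15497, 0.06579×(-2.72130)=-0.17903, 0.06579×(-2.72130)=-0.17903, 0.04605×(-3.07797)=-0.14175, 0.07237×(-2.62599)=-0.19004, 0.65789×(-0.41871)=-0.27547, 0.01974×(-3.92527)=-0.07747, 0.01974×(-3.92527)=-0.07747.
Sum = -1.27523, so H' = 1.275.

1.275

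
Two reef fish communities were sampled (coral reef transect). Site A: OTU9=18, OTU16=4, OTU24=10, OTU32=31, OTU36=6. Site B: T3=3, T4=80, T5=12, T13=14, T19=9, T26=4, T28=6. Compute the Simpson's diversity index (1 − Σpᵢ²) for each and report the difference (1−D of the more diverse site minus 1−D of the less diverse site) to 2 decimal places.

0.12

Site A: N=69, proportions 0.2609, 0.058, 0.1449, 0.4493, 0.087, giving 1−D = 0.6982 (working shown to 4 dp, full precision carried).
Site B: N=128, proportions 0.0234, 0.625, 0.0938, 0.1094, 0.0703, 0.0312, 0.0469, giving 1−D = 0.5800.
Difference = |0.6982 − 0.5800| = 0.1182, i.e. 0.12 to 2 decimal places.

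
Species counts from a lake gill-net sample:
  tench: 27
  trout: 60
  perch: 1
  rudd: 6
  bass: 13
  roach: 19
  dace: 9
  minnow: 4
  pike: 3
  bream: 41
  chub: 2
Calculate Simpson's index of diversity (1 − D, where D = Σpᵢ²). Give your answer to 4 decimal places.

0.8046

Total N = 27+60+1+6+13+19+9+4+3+41+2 = 185, so the proportions are 0.145946, 0.324324, 0.005405, 0.032432, 0.07027, 0.102703, 0.048649, 0.021622, 0.016216, 0.221622, 0.010811 (working shown to 6 dp, full precision carried).
D = 0.145946² + 0.324324² + 0.005405² + 0.032432² + 0.07027² + 0.102703² + 0.048649² + 0.021622² + 0.016216² + 0.221622² + 0.010811² = 0.021300 + 0.105186 + 0.000029 + 0.001052 + 0.004938 + 0.010548 + 0.002367 + 0.000467 + 0.000263 + 0.049116 + 0.000117 = 0.195383.
So 1 − D = 0.804617, i.e. 0.8046 to 4 decimal places.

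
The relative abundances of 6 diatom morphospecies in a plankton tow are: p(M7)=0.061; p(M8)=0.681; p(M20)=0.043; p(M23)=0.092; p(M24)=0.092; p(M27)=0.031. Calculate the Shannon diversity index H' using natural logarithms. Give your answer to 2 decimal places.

Each pᵢ ln pᵢ term (working shown to 4 dp, full precision carried): 0.061×(-2.7969)=-0.1706, 0.681×(-0.3842)=-0.2616, 0.043×(-3.1466)=-0.1353, 0.092×(-2.3860)=-0.2195, 0.092×(-2.3860)=-0.2195, 0.031×(-3.4738)=-0.1077.
Sum = -1.1143, so H' = 1.11.

1.11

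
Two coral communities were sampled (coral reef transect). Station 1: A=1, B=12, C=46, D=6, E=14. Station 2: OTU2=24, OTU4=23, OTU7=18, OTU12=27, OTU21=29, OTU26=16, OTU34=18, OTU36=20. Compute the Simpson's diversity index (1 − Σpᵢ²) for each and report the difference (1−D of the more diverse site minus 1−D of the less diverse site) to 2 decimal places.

0.27

Station 1: N=79, proportions 0.01266, 0.1519, 0.58228, 0.07595, 0.17722, giving 1−D = 0.60054 (working shown to 5 dp, full precision carried).
Station 2: N=175, proportions 0.13714, 0.13143, 0.10286, 0.15429, 0.16571, 0.09143, 0.10286, 0.11429, giving 1−D = 0.87007.
Difference = |0.60054 − 0.87007| = 0.26953, i.e. 0.27 to 2 decimal places.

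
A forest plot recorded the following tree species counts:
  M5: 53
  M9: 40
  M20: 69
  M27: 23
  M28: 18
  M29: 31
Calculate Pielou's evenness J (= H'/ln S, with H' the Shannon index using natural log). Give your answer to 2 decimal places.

Total N = 53+40+69+23+18+31 = 234, so the proportions are 0.2265, 0.1709, 0.2949, 0.0983, 0.0769, 0.1325 (working shown to 4 dp, full precision carried).
H' = −Σ pᵢ ln pᵢ = −((-0.3364) + (-0.3020) + (-0.3601) + (-0.2280) + (-0.1973) + (-0.2678)) = 1.6915.
With S = 6 species, ln S = 1.7918, so J = 1.6915/1.7918 = 0.9441, i.e. 0.94 to 2 decimal places.

0.94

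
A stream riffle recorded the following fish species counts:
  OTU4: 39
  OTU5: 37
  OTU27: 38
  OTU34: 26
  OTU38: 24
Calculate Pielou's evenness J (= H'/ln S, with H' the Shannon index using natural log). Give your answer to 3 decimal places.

Total N = 39+37+38+26+24 = 164, so the proportions are 0.2378, 0.22561, 0.23171, 0.15854, 0.14634 (working shown to 5 dp, full precision carried).
H' = −Σ pᵢ ln pᵢ = −((-0.34156) + (-0.33592) + (-0.33882) + (-0.29199) + (-0.28124)) = 1.58953.
With S = 5 species, ln S = 1.60944, so J = 1.58953/1.60944 = 0.98763, i.e. 0.988 to 3 decimal places.

0.988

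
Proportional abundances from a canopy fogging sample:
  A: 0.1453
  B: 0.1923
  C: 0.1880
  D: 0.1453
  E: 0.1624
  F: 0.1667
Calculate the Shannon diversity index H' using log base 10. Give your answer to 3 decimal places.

0.775

Each pᵢ log₁₀ pᵢ term (working shown to 6 dp, full precision carried): 0.1453×(-0.837734)=-0.121723, 0.1923×(-0.716021)=-0.137691, 0.188×(-0.725842)=-0.136458, 0.1453×(-0.837734)=-0.121723, 0.1624×(-0.789414)=-0.128201, 0.1667×(-0.778064)=-0.129703.
Sum = -0.775499, so H' = 0.775.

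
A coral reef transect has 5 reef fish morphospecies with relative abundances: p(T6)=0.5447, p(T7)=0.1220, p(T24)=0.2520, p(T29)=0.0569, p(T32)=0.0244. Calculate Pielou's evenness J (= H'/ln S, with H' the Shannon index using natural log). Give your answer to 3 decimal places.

H' = −Σ pᵢ ln pᵢ = −((-0.33092) + (-0.25666) + (-0.34734) + (-0.16310) + (-0.09060)) = 1.18861 (working shown to 5 dp, full precision carried).
With S = 5 species, ln S = 1.60944, so J = 1.18861/1.60944 = 0.73853, i.e. 0.739 to 3 decimal places.

0.739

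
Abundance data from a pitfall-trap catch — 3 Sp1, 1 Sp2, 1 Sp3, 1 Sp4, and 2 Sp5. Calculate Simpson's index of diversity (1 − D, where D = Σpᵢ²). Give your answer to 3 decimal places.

0.750

Total N = 3+1+1+1+2 = 8, so the proportions are 0.375, 0.125, 0.125, 0.125, 0.25 (working shown to 5 dp, full precision carried).
D = 0.375² + 0.125² + 0.125² + 0.125² + 0.25² = 0.14062 + 0.01562 + 0.01562 + 0.01562 + 0.06250 = 0.25000.
So 1 − D = 0.75000, i.e. 0.750 to 3 decimal places.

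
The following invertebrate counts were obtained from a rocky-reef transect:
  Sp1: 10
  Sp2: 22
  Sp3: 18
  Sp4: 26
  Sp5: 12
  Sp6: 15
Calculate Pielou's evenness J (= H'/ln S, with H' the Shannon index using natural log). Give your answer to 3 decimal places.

Total N = 10+22+18+26+12+15 = 103, so the proportions are 0.09709, 0.21359, 0.17476, 0.25243, 0.1165, 0.14563 (working shown to 5 dp, full precision carried).
H' = −Σ pᵢ ln pᵢ = −((-0.22642) + (-0.32972) + (-0.30484) + (-0.34750) + (-0.25046) + (-0.28058)) = 1.73953.
With S = 6 species, ln S = 1.79176, so J = 1.73953/1.79176 = 0.97085, i.e. 0.971 to 3 decimal places.

0.971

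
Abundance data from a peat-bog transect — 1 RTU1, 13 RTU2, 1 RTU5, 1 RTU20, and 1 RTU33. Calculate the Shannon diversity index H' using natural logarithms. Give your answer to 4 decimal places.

0.8718

Total N = 1+13+1+1+1 = 17, so the proportions are 0.058824, 0.764706, 0.058824, 0.058824, 0.058824 (working shown to 6 dp, full precision carried).
Each pᵢ ln pᵢ term: 0.058824×(-2.833213)=-0.166660, 0.764706×(-0.268264)=-0.205143, 0.058824×(-2.833213)=-0.166660, 0.058824×(-2.833213)=-0.166660, 0.058824×(-2.833213)=-0.166660.
Sum = -0.871781, so H' = 0.8718.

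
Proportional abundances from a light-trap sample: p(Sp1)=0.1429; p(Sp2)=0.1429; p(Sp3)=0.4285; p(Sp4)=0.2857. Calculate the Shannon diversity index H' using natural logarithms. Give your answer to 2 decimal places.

Each pᵢ ln pᵢ term (working shown to 4 dp, full precision carried): 0.1429×(-1.9456)=-0.2780, 0.1429×(-1.9456)=-0.2780, 0.4285×(-0.8475)=-0.3631, 0.2857×(-1.2528)=-0.3579.
Sum = -1.2771, so H' = 1.28.

1.28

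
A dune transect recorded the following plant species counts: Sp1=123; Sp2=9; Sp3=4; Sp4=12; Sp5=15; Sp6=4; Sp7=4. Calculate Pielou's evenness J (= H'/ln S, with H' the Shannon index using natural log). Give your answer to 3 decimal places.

0.542

Total N = 123+9+4+12+15+4+4 = 171, so the proportions are 0.7193, 0.05263, 0.02339, 0.07018, 0.08772, 0.02339, 0.02339 (working shown to 5 dp, full precision carried).
H' = −Σ pᵢ ln pᵢ = −((-0.23699) + (-0.15497) + (-0.08784) + (-0.18644) + (-0.21347) + (-0.08784) + (-0.08784)) = 1.05541.
With S = 7 species, ln S = 1.94591, so J = 1.05541/1.94591 = 0.54237, i.e. 0.542 to 3 decimal places.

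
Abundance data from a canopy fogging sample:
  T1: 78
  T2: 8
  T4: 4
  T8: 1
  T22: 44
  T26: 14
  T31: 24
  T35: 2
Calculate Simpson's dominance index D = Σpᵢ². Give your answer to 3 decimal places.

0.290

Total N = 78+8+4+1+44+14+24+2 = 175, so the proportions are 0.44571, 0.04571, 0.02286, 0.00571, 0.25143, 0.08, 0.13714, 0.01143 (working shown to 5 dp, full precision carried).
D = 0.44571² + 0.04571² + 0.02286² + 0.00571² + 0.25143² + 0.08² + 0.13714² + 0.01143² = 0.19866 + 0.00209 + 0.00052 + 0.00003 + 0.06322 + 0.00640 + 0.01881 + 0.00013 = 0.28986.
To 3 decimal places, D = 0.290.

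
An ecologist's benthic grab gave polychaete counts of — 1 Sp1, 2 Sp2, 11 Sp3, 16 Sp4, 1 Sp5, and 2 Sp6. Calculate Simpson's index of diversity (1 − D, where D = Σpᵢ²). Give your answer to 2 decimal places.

Total N = 1+2+11+16+1+2 = 33, so the proportions are 0.0303, 0.0606, 0.3333, 0.4848, 0.0303, 0.0606 (working shown to 4 dp, full precision carried).
D = 0.0303² + 0.0606² + 0.3333² + 0.4848² + 0.0303² + 0.0606² = 0.0009 + 0.0037 + 0.1111 + 0.2351 + 0.0009 + 0.0037 = 0.3554.
So 1 − D = 0.6446, i.e. 0.64 to 2 decimal places.

0.64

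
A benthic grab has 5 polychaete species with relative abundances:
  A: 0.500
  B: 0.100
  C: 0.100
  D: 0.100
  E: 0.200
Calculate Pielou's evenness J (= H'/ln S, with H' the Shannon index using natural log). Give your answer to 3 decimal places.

0.845

H' = −Σ pᵢ ln pᵢ = −((-0.34657) + (-0.23026) + (-0.23026) + (-0.23026) + (-0.32189)) = 1.35924 (working shown to 5 dp, full precision carried).
With S = 5 species, ln S = 1.60944, so J = 1.35924/1.60944 = 0.84454, i.e. 0.845 to 3 decimal places.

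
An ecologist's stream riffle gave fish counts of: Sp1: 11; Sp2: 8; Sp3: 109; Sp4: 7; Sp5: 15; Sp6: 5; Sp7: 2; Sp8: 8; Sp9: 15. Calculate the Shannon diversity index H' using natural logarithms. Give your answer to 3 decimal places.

Total N = 11+8+109+7+15+5+2+8+15 = 180, so the proportions are 0.06111, 0.04444, 0.60556, 0.03889, 0.08333, 0.02778, 0.01111, 0.04444, 0.08333 (working shown to 5 dp, full precision carried).
Each pᵢ ln pᵢ term: 0.06111×(-2.79506)=-0.17081, 0.04444×(-3.11352)=-0.13838, 0.60556×(-0.50161)=-0.30375, 0.03889×(-3.24705)=-0.12627, 0.08333×(-2.48491)=-0.20708, 0.02778×(-3.58352)=-0.09954, 0.01111×(-4.49981)=-0.05000, 0.04444×(-3.11352)=-0.13838, 0.08333×(-2.48491)=-0.20708.
Sum = -1.44128, so H' = 1.441.

1.441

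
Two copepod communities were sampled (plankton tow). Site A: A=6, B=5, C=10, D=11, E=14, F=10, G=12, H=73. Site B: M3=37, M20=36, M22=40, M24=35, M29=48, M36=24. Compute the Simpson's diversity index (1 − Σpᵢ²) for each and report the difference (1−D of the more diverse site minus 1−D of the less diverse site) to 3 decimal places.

0.131

Site A: N=141, proportions 0.04255, 0.03546, 0.07092, 0.07801, 0.09929, 0.07092, 0.08511, 0.51773, giving 1−D = 0.69564 (working shown to 5 dp, full precision carried).
Site B: N=220, proportions 0.16818, 0.16364, 0.18182, 0.15909, 0.21818, 0.10909, giving 1−D = 0.82707.
Difference = |0.69564 − 0.82707| = 0.13143, i.e. 0.131 to 3 decimal places.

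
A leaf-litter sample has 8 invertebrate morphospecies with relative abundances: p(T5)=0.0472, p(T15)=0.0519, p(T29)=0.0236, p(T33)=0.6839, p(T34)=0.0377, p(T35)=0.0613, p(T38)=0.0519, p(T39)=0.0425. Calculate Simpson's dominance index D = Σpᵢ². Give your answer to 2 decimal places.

0.48

D = 0.0472² + 0.0519² + 0.0236² + 0.6839² + 0.0377² + 0.0613² + 0.0519² + 0.0425² = 0.0022 + 0.0027 + 0.0006 + 0.4677 + 0.0014 + 0.0038 + 0.0027 + 0.0018 = 0.4829 (working shown to 4 dp, full precision carried).
To 2 decimal places, D = 0.48.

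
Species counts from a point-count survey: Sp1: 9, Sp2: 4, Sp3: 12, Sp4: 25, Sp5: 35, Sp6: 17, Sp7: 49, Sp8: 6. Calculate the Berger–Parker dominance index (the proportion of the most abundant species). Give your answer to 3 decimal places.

Total N = 9+4+12+25+35+17+49+6 = 157, so the proportions are 0.05732, 0.02548, 0.07643, 0.15924, 0.22293, 0.10828, 0.3121, 0.03822 (working shown to 5 dp, full precision carried).
The largest proportion is 0.3121, i.e. d = 0.312 to 3 decimal places.

0.312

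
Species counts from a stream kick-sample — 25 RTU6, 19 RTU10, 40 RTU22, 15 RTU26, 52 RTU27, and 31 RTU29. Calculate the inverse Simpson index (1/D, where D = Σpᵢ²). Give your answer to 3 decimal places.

5.115

Total N = 25+19+40+15+52+31 = 182, so the proportions are 0.1373626, 0.1043956, 0.2197802, 0.0824176, 0.2857143, 0.1703297 (working shown to 7 dp, full precision carried).
D = 0.1373626² + 0.1043956² + 0.2197802² + 0.0824176² + 0.2857143² + 0.1703297² = 0.0188685 + 0.0108984 + 0.0483033 + 0.0067927 + 0.0816327 + 0.0290122 = 0.1955078.
So 1/D = 5.11489, i.e. 5.115 to 3 decimal places.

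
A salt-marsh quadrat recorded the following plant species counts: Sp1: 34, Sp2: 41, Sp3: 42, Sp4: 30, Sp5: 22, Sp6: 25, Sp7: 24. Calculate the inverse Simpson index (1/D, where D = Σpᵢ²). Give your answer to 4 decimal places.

Total N = 34+41+42+30+22+25+24 = 218, so the proportions are 0.1559633, 0.18807339, 0.19266055, 0.13761468, 0.10091743, 0.1146789, 0.11009174 (working shown to 8 dp, full precision carried).
D = 0.1559633² + 0.18807339² + 0.19266055² + 0.13761468² + 0.10091743² + 0.1146789² + 0.11009174² = 0.02432455 + 0.03537160 + 0.03711809 + 0.01893780 + 0.01018433 + 0.01315125 + 0.01212019 = 0.15120781.
So 1/D = 6.613415, i.e. 6.6134 to 4 decimal places.

6.6134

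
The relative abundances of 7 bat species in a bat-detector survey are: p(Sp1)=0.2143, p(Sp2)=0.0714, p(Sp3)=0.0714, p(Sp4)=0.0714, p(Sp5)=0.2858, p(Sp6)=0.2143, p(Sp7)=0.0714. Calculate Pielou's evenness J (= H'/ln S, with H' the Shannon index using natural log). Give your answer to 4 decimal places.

H' = −Σ pᵢ ln pᵢ = −((-0.330103) + (-0.188457) + (-0.188457) + (-0.188457) + (-0.357954) + (-0.330103) + (-0.188457)) = 1.771989 (working shown to 6 dp, full precision carried).
With S = 7 species, ln S = 1.945910, so J = 1.771989/1.945910 = 0.910622, i.e. 0.9106 to 4 decimal places.

0.9106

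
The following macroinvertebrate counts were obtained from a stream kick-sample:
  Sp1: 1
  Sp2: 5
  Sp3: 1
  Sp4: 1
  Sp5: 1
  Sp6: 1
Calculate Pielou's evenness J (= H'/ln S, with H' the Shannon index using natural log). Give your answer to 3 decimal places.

Total N = 1+5+1+1+1+1 = 10, so the proportions are 0.1, 0.5, 0.1, 0.1, 0.1, 0.1 (working shown to 5 dp, full precision carried).
H' = −Σ pᵢ ln pᵢ = −((-0.23026) + (-0.34657) + (-0.23026) + (-0.23026) + (-0.23026) + (-0.23026)) = 1.49787.
With S = 6 species, ln S = 1.79176, so J = 1.49787/1.79176 = 0.83598, i.e. 0.836 to 3 decimal places.

0.836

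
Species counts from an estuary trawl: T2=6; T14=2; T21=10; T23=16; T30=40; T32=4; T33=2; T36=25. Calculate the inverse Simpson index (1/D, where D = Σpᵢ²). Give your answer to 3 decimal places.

Total N = 6+2+10+16+40+4+2+25 = 105, so the proportions are 0.0571429, 0.0190476, 0.0952381, 0.152381, 0.3809524, 0.0380952, 0.0190476, 0.2380952 (working shown to 7 dp, full precision carried).
D = 0.0571429² + 0.0190476² + 0.0952381² + 0.152381² + 0.3809524² + 0.0380952² + 0.0190476² + 0.2380952² = 0.0032653 + 0.0003628 + 0.0090703 + 0.0232200 + 0.1451247 + 0.0014512 + 0.0003628 + 0.0566893 = 0.2395465.
So 1/D = 4.17456, i.e. 4.175 to 3 decimal places.

4.175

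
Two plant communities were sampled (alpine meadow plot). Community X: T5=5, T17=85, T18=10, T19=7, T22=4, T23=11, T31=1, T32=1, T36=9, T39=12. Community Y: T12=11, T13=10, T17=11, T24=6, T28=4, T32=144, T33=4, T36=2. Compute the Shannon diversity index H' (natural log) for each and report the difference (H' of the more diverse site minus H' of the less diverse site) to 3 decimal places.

0.488

Community X: N=145, proportions 0.034483, 0.586207, 0.068966, 0.048276, 0.027586, 0.075862, 0.006897, 0.006897, 0.062069, 0.082759, giving H' = 1.502005 (working shown to 6 dp, full precision carried).
Community Y: N=192, proportions 0.057292, 0.052083, 0.057292, 0.03125, 0.020833, 0.75, 0.020833, 0.010417, giving H' = 1.014475.
Difference = |1.502005 − 1.014475| = 0.487530, i.e. 0.488 to 3 decimal places.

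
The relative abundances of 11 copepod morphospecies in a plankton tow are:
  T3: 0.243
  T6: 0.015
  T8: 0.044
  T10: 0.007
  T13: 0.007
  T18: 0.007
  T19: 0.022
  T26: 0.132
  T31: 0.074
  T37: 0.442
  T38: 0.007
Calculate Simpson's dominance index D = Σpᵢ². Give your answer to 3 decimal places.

0.280

D = 0.243² + 0.015² + 0.044² + 0.007² + 0.007² + 0.007² + 0.022² + 0.132² + 0.074² + 0.442² + 0.007² = 0.05905 + 0.00022 + 0.00194 + 0.00005 + 0.00005 + 0.00005 + 0.00048 + 0.01742 + 0.00548 + 0.19536 + 0.00005 = 0.28015 (working shown to 5 dp, full precision carried).
To 3 decimal places, D = 0.280.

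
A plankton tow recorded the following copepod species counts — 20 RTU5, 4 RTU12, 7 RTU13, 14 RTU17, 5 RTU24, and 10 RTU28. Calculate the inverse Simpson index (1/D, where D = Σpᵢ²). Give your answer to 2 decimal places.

Total N = 20+4+7+14+5+10 = 60, so the proportions are 0.333333, 0.066667, 0.116667, 0.233333, 0.083333, 0.166667 (working shown to 6 dp, full precision carried).
D = 0.333333² + 0.066667² + 0.116667² + 0.233333² + 0.083333² + 0.166667² = 0.111111 + 0.004444 + 0.013611 + 0.054444 + 0.006944 + 0.027778 = 0.218333.
So 1/D = 4.5802, i.e. 4.58 to 2 decimal places.

4.58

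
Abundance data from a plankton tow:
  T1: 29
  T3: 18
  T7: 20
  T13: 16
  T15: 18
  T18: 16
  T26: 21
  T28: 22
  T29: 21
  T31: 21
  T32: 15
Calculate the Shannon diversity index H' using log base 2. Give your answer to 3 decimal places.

3.435

Total N = 29+18+20+16+18+16+21+22+21+21+15 = 217, so the proportions are 0.13364, 0.08295, 0.09217, 0.07373, 0.08295, 0.07373, 0.09677, 0.10138, 0.09677, 0.09677, 0.06912 (working shown to 5 dp, full precision carried).
Each pᵢ log₂ pᵢ term: 0.13364×(-2.90357)=-0.38803, 0.08295×(-3.59163)=-0.29792, 0.09217×(-3.43962)=-0.31702, 0.07373×(-3.76155)=-0.27735, 0.08295×(-3.59163)=-0.29792, 0.07373×(-3.76155)=-0.27735, 0.09677×(-3.36923)=-0.32605, 0.10138×(-3.30212)=-0.33478, 0.09677×(-3.36923)=-0.32605, 0.09677×(-3.36923)=-0.32605, 0.06912×(-3.85466)=-0.26645.
Sum = -3.43499, so H' = 3.435.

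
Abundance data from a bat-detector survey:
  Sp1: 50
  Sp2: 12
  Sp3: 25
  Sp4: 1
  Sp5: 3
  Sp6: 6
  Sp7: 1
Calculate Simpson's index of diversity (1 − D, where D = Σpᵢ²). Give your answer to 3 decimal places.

Total N = 50+12+25+1+3+6+1 = 98, so the proportions are 0.5102, 0.12245, 0.2551, 0.0102, 0.03061, 0.06122, 0.0102 (working shown to 5 dp, full precision carried).
D = 0.5102² + 0.12245² + 0.2551² + 0.0102² + 0.03061² + 0.06122² + 0.0102² = 0.26031 + 0.01499 + 0.06508 + 0.00010 + 0.00094 + 0.00375 + 0.00010 = 0.34527.
So 1 − D = 0.65473, i.e. 0.655 to 3 decimal places.

0.655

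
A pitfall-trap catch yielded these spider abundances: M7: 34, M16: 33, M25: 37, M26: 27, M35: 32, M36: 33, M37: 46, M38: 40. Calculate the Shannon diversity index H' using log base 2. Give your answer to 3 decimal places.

2.984

Total N = 34+33+37+27+32+33+46+40 = 282, so the proportions are 0.12057, 0.11702, 0.13121, 0.09574, 0.11348, 0.11702, 0.16312, 0.14184 (working shown to 5 dp, full precision carried).
Each pᵢ log₂ pᵢ term: 0.12057×(-3.05209)=-0.36798, 0.11702×(-3.09516)=-0.36220, 0.13121×(-2.93010)=-0.38445, 0.09574×(-3.38466)=-0.32406, 0.11348×(-3.13955)=-0.35626, 0.11702×(-3.09516)=-0.36220, 0.16312×(-2.61599)=-0.42672, 0.14184×(-2.81762)=-0.39966.
Sum = -2.98354, so H' = 2.984.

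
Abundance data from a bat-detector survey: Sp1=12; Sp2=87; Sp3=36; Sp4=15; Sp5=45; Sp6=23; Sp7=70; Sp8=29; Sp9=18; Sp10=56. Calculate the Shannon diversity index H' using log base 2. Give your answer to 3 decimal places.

3.062

Total N = 12+87+36+15+45+23+70+29+18+56 = 391, so the proportions are 0.03069, 0.22251, 0.09207, 0.03836, 0.11509, 0.05882, 0.17903, 0.07417, 0.04604, 0.14322 (working shown to 5 dp, full precision carried).
Each pᵢ log₂ pᵢ term: 0.03069×(-5.02606)=-0.15425, 0.22251×(-2.16808)=-0.48241, 0.09207×(-3.44110)=-0.31683, 0.03836×(-4.70413)=-0.18047, 0.11509×(-3.11917)=-0.35898, 0.05882×(-4.08746)=-0.24044, 0.17903×(-2.48174)=-0.44430, 0.07417×(-3.75304)=-0.27836, 0.04604×(-4.44110)=-0.20445, 0.14322×(-2.80367)=-0.40155.
Sum = -3.06204, so H' = 3.062.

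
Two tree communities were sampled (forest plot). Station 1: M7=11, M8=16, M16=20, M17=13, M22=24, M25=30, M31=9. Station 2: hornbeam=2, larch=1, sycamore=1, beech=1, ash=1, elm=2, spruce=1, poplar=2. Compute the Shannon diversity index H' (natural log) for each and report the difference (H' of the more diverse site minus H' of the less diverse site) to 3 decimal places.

0.151

Station 1: N=123, proportions 0.08943, 0.13008, 0.1626, 0.10569, 0.19512, 0.2439, 0.07317, giving H' = 1.86843 (working shown to 5 dp, full precision carried).
Station 2: N=11, proportions 0.18182, 0.09091, 0.09091, 0.09091, 0.09091, 0.18182, 0.09091, 0.18182, giving H' = 2.01981.
Difference = |1.86843 − 2.01981| = 0.15138, i.e. 0.151 to 3 decimal places.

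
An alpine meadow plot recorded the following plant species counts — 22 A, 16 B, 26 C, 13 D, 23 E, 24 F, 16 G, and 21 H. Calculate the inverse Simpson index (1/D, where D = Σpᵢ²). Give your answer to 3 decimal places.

Total N = 22+16+26+13+23+24+16+21 = 161, so the proportions are 0.136646, 0.0993789, 0.1614907, 0.0807453, 0.1428571, 0.1490683, 0.0993789, 0.1304348 (working shown to 7 dp, full precision carried).
D = 0.136646² + 0.0993789² + 0.1614907² + 0.0807453² + 0.1428571² + 0.1490683² + 0.0993789² + 0.1304348² = 0.0186721 + 0.0098762 + 0.0260792 + 0.0065198 + 0.0204082 + 0.0222214 + 0.0098762 + 0.0170132 = 0.1306663.
So 1/D = 7.65309, i.e. 7.653 to 3 decimal places.

7.653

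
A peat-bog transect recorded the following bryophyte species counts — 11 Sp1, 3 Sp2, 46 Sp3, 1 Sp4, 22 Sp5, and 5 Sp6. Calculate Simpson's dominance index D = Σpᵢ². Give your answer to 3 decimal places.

0.356

Total N = 11+3+46+1+22+5 = 88, so the proportions are 0.125, 0.03409, 0.52273, 0.01136, 0.25, 0.05682 (working shown to 5 dp, full precision carried).
D = 0.125² + 0.03409² + 0.52273² + 0.01136² + 0.25² + 0.05682² = 0.01562 + 0.00116 + 0.27324 + 0.00013 + 0.06250 + 0.00323 = 0.35589.
To 3 decimal places, D = 0.356.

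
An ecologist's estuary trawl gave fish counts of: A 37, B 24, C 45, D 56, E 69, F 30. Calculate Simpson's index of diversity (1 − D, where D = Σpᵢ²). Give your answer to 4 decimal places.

0.8126

Total N = 37+24+45+56+69+30 = 261, so the proportions are 0.141762, 0.091954, 0.172414, 0.214559, 0.264368, 0.114943 (working shown to 6 dp, full precision carried).
D = 0.141762² + 0.091954² + 0.172414² + 0.214559² + 0.264368² + 0.114943² = 0.020097 + 0.008456 + 0.029727 + 0.046036 + 0.069890 + 0.013212 = 0.187417.
So 1 − D = 0.812583, i.e. 0.8126 to 4 decimal places.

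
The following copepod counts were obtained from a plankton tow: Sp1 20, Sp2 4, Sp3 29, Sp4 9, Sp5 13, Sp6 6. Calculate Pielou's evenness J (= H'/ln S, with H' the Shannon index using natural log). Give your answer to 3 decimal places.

0.889

Total N = 20+4+29+9+13+6 = 81, so the proportions are 0.24691, 0.04938, 0.35802, 0.11111, 0.16049, 0.07407 (working shown to 5 dp, full precision carried).
H' = −Σ pᵢ ln pᵢ = −((-0.34536) + (-0.14855) + (-0.36775) + (-0.24414) + (-0.29362) + (-0.19279)) = 1.59221.
With S = 6 species, ln S = 1.79176, so J = 1.59221/1.79176 = 0.88863, i.e. 0.889 to 3 decimal places.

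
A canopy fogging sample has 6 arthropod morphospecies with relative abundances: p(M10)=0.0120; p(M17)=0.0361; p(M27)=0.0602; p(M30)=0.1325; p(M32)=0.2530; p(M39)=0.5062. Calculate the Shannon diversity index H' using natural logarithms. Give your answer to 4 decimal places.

1.3023

Each pᵢ ln pᵢ term (working shown to 6 dp, full precision carried): 0.012×(-4.422849)=-0.053074, 0.0361×(-3.321462)=-0.119905, 0.0602×(-2.810083)=-0.169167, 0.1325×(-2.021173)=-0.267805, 0.253×(-1.374366)=-0.347715, 0.5062×(-0.680823)=-0.344633.
Sum = -1.302299, so H' = 1.3023.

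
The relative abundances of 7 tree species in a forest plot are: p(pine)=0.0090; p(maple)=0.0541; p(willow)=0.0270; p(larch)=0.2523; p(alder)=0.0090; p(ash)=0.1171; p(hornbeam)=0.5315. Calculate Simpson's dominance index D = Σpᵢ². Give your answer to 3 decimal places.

D = 0.009² + 0.0541² + 0.027² + 0.2523² + 0.009² + 0.1171² + 0.5315² = 0.00008 + 0.00293 + 0.00073 + 0.06366 + 0.00008 + 0.01371 + 0.28249 = 0.36368 (working shown to 5 dp, full precision carried).
To 3 decimal places, D = 0.364.

0.364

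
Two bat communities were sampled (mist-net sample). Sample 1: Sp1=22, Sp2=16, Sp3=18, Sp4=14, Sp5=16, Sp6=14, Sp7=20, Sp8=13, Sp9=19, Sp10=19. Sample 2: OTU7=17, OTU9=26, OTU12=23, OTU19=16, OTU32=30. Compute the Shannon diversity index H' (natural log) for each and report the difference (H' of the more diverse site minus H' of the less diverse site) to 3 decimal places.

0.708

Sample 1: N=171, proportions 0.12865, 0.09357, 0.10526, 0.08187, 0.09357, 0.08187, 0.11696, 0.07602, 0.11111, 0.11111, giving H' = 2.28907 (working shown to 5 dp, full precision carried).
Sample 2: N=112, proportions 0.15179, 0.23214, 0.20536, 0.14286, 0.26786, giving H' = 1.58110.
Difference = |2.28907 − 1.58110| = 0.70797, i.e. 0.708 to 3 decimal places.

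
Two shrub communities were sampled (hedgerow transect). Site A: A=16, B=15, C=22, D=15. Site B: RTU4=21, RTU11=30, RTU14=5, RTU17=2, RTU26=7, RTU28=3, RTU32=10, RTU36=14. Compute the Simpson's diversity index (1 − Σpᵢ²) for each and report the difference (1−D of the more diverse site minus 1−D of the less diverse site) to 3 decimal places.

0.054

Site A: N=68, proportions 0.235294, 0.220588, 0.323529, 0.220588, giving 1−D = 0.742647 (working shown to 6 dp, full precision carried).
Site B: N=92, proportions 0.228261, 0.326087, 0.054348, 0.021739, 0.076087, 0.032609, 0.108696, 0.152174, giving 1−D = 0.796314.
Difference = |0.742647 − 0.796314| = 0.053667, i.e. 0.054 to 3 decimal places.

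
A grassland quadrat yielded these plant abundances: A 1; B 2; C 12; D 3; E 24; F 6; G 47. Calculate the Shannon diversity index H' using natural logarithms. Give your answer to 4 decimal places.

Total N = 1+2+12+3+24+6+47 = 95, so the proportions are 0.010526, 0.021053, 0.126316, 0.031579, 0.252632, 0.063158, 0.494737 (working shown to 6 dp, full precision carried).
Each pᵢ ln pᵢ term: 0.010526×(-4.553877)=-0.047936, 0.021053×(-3.860730)=-0.081279, 0.126316×(-2.068970)=-0.261344, 0.031579×(-3.455265)=-0.109114, 0.252632×(-1.375823)=-0.347576, 0.063158×(-2.762117)=-0.174450, 0.494737×(-0.703729)=-0.348161.
Sum = -1.369858, so H' = 1.3699.

1.3699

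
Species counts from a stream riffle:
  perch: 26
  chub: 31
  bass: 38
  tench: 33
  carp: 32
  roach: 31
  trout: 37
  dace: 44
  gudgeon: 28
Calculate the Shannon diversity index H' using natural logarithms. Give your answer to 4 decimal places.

2.1853

Total N = 26+31+38+33+32+31+37+44+28 = 300, so the proportions are 0.086667, 0.103333, 0.126667, 0.11, 0.106667, 0.103333, 0.123333, 0.146667, 0.093333 (working shown to 6 dp, full precision carried).
Each pᵢ ln pᵢ term: 0.086667×(-2.445686)=-0.211959, 0.103333×(-2.269795)=-0.234546, 0.126667×(-2.066196)=-0.261718, 0.11×(-2.207275)=-0.242800, 0.106667×(-2.238047)=-0.238725, 0.103333×(-2.269795)=-0.234546, 0.123333×(-2.092865)=-0.258120, 0.146667×(-1.919593)=-0.281540, 0.093333×(-2.371578)=-0.221347.
Sum = -2.185301, so H' = 2.1853.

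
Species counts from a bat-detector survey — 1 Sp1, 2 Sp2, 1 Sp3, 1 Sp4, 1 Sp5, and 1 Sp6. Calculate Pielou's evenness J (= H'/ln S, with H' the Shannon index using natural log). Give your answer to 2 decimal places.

0.98

Total N = 1+2+1+1+1+1 = 7, so the proportions are 0.1429, 0.2857, 0.1429, 0.1429, 0.1429, 0.1429 (working shown to 4 dp, full precision carried).
H' = −Σ pᵢ ln pᵢ = −((-0.2780) + (-0.3579) + (-0.2780) + (-0.2780) + (-0.2780) + (-0.2780)) = 1.7479.
With S = 6 species, ln S = 1.7918, so J = 1.7479/1.7918 = 0.9755, i.e. 0.98 to 2 decimal places.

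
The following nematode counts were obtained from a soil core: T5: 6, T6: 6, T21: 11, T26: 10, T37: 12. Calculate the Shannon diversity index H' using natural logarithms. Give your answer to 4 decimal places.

Total N = 6+6+11+10+12 = 45, so the proportions are 0.133333, 0.133333, 0.244444, 0.222222, 0.266667 (working shown to 6 dp, full precision carried).
Each pᵢ ln pᵢ term: 0.133333×(-2.014903)=-0.268654, 0.133333×(-2.014903)=-0.268654, 0.244444×(-1.408767)=-0.344365, 0.222222×(-1.504077)=-0.334239, 0.266667×(-1.321756)=-0.352468.
Sum = -1.568380, so H' = 1.5684.

1.5684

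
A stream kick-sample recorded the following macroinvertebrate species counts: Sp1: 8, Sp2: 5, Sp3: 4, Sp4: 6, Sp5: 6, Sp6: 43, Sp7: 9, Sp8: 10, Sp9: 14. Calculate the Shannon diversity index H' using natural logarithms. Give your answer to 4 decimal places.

Total N = 8+5+4+6+6+43+9+10+14 = 105, so the proportions are 0.07619, 0.047619, 0.038095, 0.057143, 0.057143, 0.409524, 0.085714, 0.095238, 0.133333 (working shown to 6 dp, full precision carried).
Each pᵢ ln pᵢ term: 0.07619×(-2.574519)=-0.196154, 0.047619×(-3.044522)=-0.144977, 0.038095×(-3.267666)=-0.124483, 0.057143×(-2.862201)=-0.163554, 0.057143×(-2.862201)=-0.163554, 0.409524×(-0.892760)=-0.365607, 0.085714×(-2.456736)=-0.210577, 0.095238×(-2.351375)=-0.223941, 0.133333×(-2.014903)=-0.268654.
Sum = -1.861500, so H' = 1.8615.

1.8615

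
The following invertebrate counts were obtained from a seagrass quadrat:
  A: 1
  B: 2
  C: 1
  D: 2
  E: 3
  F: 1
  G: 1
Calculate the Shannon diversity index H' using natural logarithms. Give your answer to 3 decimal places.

Total N = 1+2+1+2+3+1+1 = 11, so the proportions are 0.09091, 0.18182, 0.09091, 0.18182, 0.27273, 0.09091, 0.09091 (working shown to 5 dp, full precision carried).
Each pᵢ ln pᵢ term: 0.09091×(-2.39790)=-0.21799, 0.18182×(-1.70475)=-0.30995, 0.09091×(-2.39790)=-0.21799, 0.18182×(-1.70475)=-0.30995, 0.27273×(-1.29928)=-0.35435, 0.09091×(-2.39790)=-0.21799, 0.09091×(-2.39790)=-0.21799.
Sum = -1.84622, so H' = 1.846.

1.846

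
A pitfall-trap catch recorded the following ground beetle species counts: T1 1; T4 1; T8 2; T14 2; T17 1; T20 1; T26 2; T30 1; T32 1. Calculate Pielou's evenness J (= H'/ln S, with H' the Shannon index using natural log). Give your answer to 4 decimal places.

Total N = 1+1+2+2+1+1+2+1+1 = 12, so the proportions are 0.083333, 0.083333, 0.166667, 0.166667, 0.083333, 0.083333, 0.166667, 0.083333, 0.083333 (working shown to 6 dp, full precision carried).
H' = −Σ pᵢ ln pᵢ = −((-0.207076) + (-0.207076) + (-0.298627) + (-0.298627) + (-0.207076) + (-0.207076) + (-0.298627) + (-0.207076) + (-0.207076)) = 2.138333.
With S = 9 species, ln S = 2.197225, so J = 2.138333/2.197225 = 0.973197, i.e. 0.9732 to 4 decimal places.

0.9732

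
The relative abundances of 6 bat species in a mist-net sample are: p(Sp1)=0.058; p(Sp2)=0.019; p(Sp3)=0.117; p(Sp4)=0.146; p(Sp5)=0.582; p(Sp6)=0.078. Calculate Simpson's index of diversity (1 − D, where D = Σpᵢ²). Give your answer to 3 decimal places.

D = 0.058² + 0.019² + 0.117² + 0.146² + 0.582² + 0.078² = 0.00336 + 0.00036 + 0.01369 + 0.02132 + 0.33872 + 0.00608 = 0.38354 (working shown to 5 dp, full precision carried).
So 1 − D = 0.61646, i.e. 0.616 to 3 decimal places.

0.616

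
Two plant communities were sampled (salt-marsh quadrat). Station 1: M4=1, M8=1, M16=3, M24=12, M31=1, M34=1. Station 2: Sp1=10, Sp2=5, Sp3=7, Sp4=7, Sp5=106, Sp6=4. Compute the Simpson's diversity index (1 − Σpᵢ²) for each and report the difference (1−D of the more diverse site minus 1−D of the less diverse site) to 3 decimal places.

0.159

Station 1: N=19, proportions 0.05263, 0.05263, 0.15789, 0.63158, 0.05263, 0.05263, giving 1−D = 0.56510 (working shown to 5 dp, full precision carried).
Station 2: N=139, proportions 0.07194, 0.03597, 0.05036, 0.05036, 0.76259, 0.02878, giving 1−D = 0.40609.
Difference = |0.56510 − 0.40609| = 0.15901, i.e. 0.159 to 3 decimal places.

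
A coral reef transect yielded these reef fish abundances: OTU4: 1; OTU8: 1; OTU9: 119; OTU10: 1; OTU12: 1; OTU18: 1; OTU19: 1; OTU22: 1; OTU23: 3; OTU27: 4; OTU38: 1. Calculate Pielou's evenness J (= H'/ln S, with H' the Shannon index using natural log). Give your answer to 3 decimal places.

0.245

Total N = 1+1+119+1+1+1+1+1+3+4+1 = 134, so the proportions are 0.00746, 0.00746, 0.88806, 0.00746, 0.00746, 0.00746, 0.00746, 0.00746, 0.02239, 0.02985, 0.00746 (working shown to 5 dp, full precision carried).
H' = −Σ pᵢ ln pᵢ = −((-0.03655) + (-0.03655) + (-0.10543) + (-0.03655) + (-0.03655) + (-0.03655) + (-0.03655) + (-0.03655) + (-0.08506) + (-0.10482) + (-0.03655)) = 0.58772.
With S = 11 species, ln S = 2.39790, so J = 0.58772/2.39790 = 0.24510, i.e. 0.245 to 3 decimal places.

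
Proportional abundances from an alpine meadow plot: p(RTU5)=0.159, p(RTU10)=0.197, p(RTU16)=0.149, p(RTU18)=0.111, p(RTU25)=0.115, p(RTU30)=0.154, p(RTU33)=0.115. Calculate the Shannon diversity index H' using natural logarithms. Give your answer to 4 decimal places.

Each pᵢ ln pᵢ term (working shown to 6 dp, full precision carried): 0.159×(-1.838851)=-0.292377, 0.197×(-1.624552)=-0.320037, 0.149×(-1.903809)=-0.283668, 0.111×(-2.198225)=-0.244003, 0.115×(-2.162823)=-0.248725, 0.154×(-1.870803)=-0.288104, 0.115×(-2.162823)=-0.248725.
Sum = -1.925637, so H' = 1.9256.

1.9256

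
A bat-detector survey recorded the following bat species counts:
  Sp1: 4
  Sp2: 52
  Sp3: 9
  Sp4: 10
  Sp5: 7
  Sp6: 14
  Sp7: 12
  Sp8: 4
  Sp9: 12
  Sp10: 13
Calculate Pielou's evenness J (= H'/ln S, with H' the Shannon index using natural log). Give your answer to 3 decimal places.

0.859

Total N = 4+52+9+10+7+14+12+4+12+13 = 137, so the proportions are 0.0292, 0.37956, 0.06569, 0.07299, 0.05109, 0.10219, 0.08759, 0.0292, 0.08759, 0.09489 (working shown to 5 dp, full precision carried).
H' = −Σ pᵢ ln pᵢ = −((-0.10317) + (-0.36770) + (-0.17887) + (-0.19105) + (-0.15196) + (-0.23309) + (-0.21329) + (-0.10317) + (-0.21329) + (-0.22347)) = 1.97906.
With S = 10 species, ln S = 2.30259, so J = 1.97906/2.30259 = 0.85949, i.e. 0.859 to 3 decimal places.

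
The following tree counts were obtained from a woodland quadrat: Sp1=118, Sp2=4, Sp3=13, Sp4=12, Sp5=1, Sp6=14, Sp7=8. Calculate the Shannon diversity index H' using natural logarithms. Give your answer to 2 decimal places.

1.11

Total N = 118+4+13+12+1+14+8 = 170, so the proportions are 0.69412, 0.02353, 0.07647, 0.07059, 0.00588, 0.08235, 0.04706 (working shown to 5 dp, full precision carried).
Each pᵢ ln pᵢ term: 0.69412×(-0.36511)=-0.25343, 0.02353×(-3.74950)=-0.08822, 0.07647×(-2.57085)=-0.19659, 0.07059×(-2.65089)=-0.18712, 0.00588×(-5.13580)=-0.03021, 0.08235×(-2.49674)=-0.20561, 0.04706×(-3.05636)=-0.14383.
Sum = -1.10502, so H' = 1.11.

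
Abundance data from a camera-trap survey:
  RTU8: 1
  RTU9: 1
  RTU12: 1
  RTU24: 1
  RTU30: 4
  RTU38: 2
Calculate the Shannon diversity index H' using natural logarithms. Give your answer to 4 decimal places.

1.6094

Total N = 1+1+1+1+4+2 = 10, so the proportions are 0.1, 0.1, 0.1, 0.1, 0.4, 0.2 (working shown to 6 dp, full precision carried).
Each pᵢ ln pᵢ term: 0.1×(-2.302585)=-0.230259, 0.1×(-2.302585)=-0.230259, 0.1×(-2.302585)=-0.230259, 0.1×(-2.302585)=-0.230259, 0.4×(-0.916291)=-0.366516, 0.2×(-1.609438)=-0.321888.
Sum = -1.609438, so H' = 1.6094.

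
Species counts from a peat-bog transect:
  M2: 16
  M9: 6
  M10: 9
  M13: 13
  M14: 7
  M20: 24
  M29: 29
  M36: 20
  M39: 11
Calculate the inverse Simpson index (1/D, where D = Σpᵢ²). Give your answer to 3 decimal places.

Total N = 16+6+9+13+7+24+29+20+11 = 135, so the proportions are 0.1185185, 0.0444444, 0.0666667, 0.0962963, 0.0518519, 0.1777778, 0.2148148, 0.1481481, 0.0814815 (working shown to 7 dp, full precision carried).
D = 0.1185185² + 0.0444444² + 0.0666667² + 0.0962963² + 0.0518519² + 0.1777778² + 0.2148148² + 0.1481481² + 0.0814815² = 0.0140466 + 0.0019753 + 0.0044444 + 0.0092730 + 0.0026886 + 0.0316049 + 0.0461454 + 0.0219479 + 0.0066392 = 0.1387654.
So 1/D = 7.20641, i.e. 7.206 to 3 decimal places.

7.206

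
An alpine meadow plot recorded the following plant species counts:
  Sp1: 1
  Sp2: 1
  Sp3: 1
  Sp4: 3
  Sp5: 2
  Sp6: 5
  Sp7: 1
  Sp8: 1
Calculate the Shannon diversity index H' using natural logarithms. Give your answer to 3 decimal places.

1.859

Total N = 1+1+1+3+2+5+1+1 = 15, so the proportions are 0.06667, 0.06667, 0.06667, 0.2, 0.13333, 0.33333, 0.06667, 0.06667 (working shown to 5 dp, full precision carried).
Each pᵢ ln pᵢ term: 0.06667×(-2.70805)=-0.18054, 0.06667×(-2.70805)=-0.18054, 0.06667×(-2.70805)=-0.18054, 0.2×(-1.60944)=-0.32189, 0.13333×(-2.01490)=-0.26865, 0.33333×(-1.09861)=-0.36620, 0.06667×(-2.70805)=-0.18054, 0.06667×(-2.70805)=-0.18054.
Sum = -1.85943, so H' = 1.859.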